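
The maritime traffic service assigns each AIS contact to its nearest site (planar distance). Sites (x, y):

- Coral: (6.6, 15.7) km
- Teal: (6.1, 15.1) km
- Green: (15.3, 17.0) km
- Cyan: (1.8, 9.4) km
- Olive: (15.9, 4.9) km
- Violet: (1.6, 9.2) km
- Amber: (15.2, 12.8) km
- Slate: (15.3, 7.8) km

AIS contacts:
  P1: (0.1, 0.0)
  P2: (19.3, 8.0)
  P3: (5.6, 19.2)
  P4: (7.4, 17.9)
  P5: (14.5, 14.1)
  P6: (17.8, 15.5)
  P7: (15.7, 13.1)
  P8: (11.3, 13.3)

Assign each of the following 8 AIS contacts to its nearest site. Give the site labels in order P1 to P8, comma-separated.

P1 → Violet (d²=86.89)
P2 → Slate (d²=16.04)
P3 → Coral (d²=13.25)
P4 → Coral (d²=5.48)
P5 → Amber (d²=2.18)
P6 → Green (d²=8.50)
P7 → Amber (d²=0.34)
P8 → Amber (d²=15.46)

Violet, Slate, Coral, Coral, Amber, Green, Amber, Amber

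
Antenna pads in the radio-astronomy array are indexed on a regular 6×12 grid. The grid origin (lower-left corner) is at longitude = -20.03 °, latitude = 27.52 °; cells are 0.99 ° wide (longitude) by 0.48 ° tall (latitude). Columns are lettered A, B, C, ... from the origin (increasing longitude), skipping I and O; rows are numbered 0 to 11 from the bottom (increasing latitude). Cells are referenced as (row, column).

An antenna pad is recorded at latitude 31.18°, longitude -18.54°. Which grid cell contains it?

Column index: ⌊(-18.54 − -20.03) / 0.99⌋ = ⌊1.505⌋ = 1 → column B
Row offset from origin: ⌊(31.18 − 27.52) / 0.48⌋ = ⌊7.625⌋ = 7 → row 7

(7, B)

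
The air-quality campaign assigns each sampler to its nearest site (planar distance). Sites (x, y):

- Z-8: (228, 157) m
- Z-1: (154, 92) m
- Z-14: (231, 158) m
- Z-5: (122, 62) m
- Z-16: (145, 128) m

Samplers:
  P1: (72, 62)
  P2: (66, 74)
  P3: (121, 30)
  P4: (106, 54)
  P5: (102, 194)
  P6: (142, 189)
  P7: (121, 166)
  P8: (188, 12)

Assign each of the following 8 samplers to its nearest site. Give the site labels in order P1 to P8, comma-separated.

P1 → Z-5 (d²=2500.00)
P2 → Z-5 (d²=3280.00)
P3 → Z-5 (d²=1025.00)
P4 → Z-5 (d²=320.00)
P5 → Z-16 (d²=6205.00)
P6 → Z-16 (d²=3730.00)
P7 → Z-16 (d²=2020.00)
P8 → Z-5 (d²=6856.00)

Z-5, Z-5, Z-5, Z-5, Z-16, Z-16, Z-16, Z-5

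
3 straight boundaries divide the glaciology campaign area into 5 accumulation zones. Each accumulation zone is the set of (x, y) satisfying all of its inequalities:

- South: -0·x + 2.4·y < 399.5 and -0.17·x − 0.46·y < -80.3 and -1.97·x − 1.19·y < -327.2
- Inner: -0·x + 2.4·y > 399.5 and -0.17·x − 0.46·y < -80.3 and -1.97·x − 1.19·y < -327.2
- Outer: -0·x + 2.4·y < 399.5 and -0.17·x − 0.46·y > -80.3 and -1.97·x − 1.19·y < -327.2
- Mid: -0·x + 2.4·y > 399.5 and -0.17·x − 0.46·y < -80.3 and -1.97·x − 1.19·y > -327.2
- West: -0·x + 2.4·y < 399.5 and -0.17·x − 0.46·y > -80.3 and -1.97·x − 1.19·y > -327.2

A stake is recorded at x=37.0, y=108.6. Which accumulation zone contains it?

West

-0·37.0 + 2.4·108.6 = 260.640, which is < 399.5
-0.17·37.0 − 0.46·108.6 = -56.246, which is > -80.3
-1.97·37.0 − 1.19·108.6 = -202.124, which is > -327.2
This sign pattern matches West.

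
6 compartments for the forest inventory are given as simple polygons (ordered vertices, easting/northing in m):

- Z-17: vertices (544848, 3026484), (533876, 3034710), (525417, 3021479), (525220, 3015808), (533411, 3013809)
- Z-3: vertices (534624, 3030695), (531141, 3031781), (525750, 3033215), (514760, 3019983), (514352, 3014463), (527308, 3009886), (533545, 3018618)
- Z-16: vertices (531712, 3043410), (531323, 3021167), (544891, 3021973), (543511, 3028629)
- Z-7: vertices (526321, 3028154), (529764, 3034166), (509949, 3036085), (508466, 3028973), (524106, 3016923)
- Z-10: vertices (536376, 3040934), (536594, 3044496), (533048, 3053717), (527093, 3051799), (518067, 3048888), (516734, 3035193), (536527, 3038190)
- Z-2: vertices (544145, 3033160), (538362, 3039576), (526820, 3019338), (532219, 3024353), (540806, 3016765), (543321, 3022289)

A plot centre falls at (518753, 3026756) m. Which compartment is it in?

Z-7

Cast a ray rightward from (518753, 3026756). For each polygon, the edges (by vertex number in listed order) whose endpoints lie on opposite sides of northing = 3026756, where each meets that height, and whether that is right or left of the point:
Z-17: 1–2 at easting≈544485.2 (right), 2–3 at easting≈528790.8 (right) → 2 crossings.
Z-3: 3–4 at easting≈520385.4 (right), 7–1 at easting≈534272.1 (right) → 2 crossings.
Z-16: 1–2 at easting≈531420.7 (right), 3–4 at easting≈543899.3 (right) → 2 crossings.
Z-7: 4–5 at easting≈511343.5 (left), 5–1 at easting≈526045.3 (right) → 1 crossing.
Z-10: no edge straddles that height → 0 crossings.
Z-2: 2–3 at easting≈531050.6 (right), 6–1 at easting≈543659.6 (right) → 2 crossings.
Only Z-7 has an odd count, so the point is inside Z-7.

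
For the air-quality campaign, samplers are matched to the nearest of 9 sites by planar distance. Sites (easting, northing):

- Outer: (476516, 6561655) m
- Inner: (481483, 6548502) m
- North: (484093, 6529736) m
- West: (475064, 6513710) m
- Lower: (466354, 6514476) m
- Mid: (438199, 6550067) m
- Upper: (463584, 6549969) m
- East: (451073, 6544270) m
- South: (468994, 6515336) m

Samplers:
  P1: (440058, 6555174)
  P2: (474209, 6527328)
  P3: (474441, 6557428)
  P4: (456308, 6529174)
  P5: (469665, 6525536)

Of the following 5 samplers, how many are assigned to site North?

1

P1 → Mid
P2 → North
P3 → Outer
P4 → East
P5 → South
1 of the 5 goes to North.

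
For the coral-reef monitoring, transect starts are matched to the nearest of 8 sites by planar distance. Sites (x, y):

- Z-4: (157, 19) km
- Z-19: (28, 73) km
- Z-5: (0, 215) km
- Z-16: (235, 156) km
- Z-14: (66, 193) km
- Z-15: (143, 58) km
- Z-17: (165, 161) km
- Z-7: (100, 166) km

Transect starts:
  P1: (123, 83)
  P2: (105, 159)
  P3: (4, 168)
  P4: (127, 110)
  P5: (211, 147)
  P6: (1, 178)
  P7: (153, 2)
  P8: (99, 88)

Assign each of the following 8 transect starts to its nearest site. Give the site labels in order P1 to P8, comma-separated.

P1 → Z-15 (d²=1025.00)
P2 → Z-7 (d²=74.00)
P3 → Z-5 (d²=2225.00)
P4 → Z-15 (d²=2960.00)
P5 → Z-16 (d²=657.00)
P6 → Z-5 (d²=1370.00)
P7 → Z-4 (d²=305.00)
P8 → Z-15 (d²=2836.00)

Z-15, Z-7, Z-5, Z-15, Z-16, Z-5, Z-4, Z-15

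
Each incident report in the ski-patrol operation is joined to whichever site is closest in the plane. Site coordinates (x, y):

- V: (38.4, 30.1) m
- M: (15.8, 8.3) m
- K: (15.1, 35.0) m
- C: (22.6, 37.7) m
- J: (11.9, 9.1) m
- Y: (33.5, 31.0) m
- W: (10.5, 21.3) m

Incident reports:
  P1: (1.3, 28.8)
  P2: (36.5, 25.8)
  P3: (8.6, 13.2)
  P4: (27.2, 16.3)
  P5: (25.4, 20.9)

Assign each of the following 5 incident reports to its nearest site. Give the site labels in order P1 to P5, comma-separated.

P1 → W (d²=140.89)
P2 → V (d²=22.10)
P3 → J (d²=27.70)
P4 → M (d²=193.96)
P5 → Y (d²=167.62)

W, V, J, M, Y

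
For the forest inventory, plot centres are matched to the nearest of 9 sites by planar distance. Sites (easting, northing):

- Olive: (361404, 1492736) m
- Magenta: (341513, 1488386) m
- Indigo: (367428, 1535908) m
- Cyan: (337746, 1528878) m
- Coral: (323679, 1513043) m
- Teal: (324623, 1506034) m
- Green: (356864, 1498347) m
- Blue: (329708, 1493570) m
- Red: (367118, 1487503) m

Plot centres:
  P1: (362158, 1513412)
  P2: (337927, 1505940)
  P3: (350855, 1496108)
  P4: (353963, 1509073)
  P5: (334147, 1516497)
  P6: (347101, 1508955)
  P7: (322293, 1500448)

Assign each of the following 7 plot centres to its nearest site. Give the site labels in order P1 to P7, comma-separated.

P1 → Green (d²=254980661.00)
P2 → Teal (d²=177005252.00)
P3 → Green (d²=41121202.00)
P4 → Green (d²=123462877.00)
P5 → Coral (d²=121509140.00)
P6 → Green (d²=207845833.00)
P7 → Teal (d²=36632296.00)

Green, Teal, Green, Green, Coral, Green, Teal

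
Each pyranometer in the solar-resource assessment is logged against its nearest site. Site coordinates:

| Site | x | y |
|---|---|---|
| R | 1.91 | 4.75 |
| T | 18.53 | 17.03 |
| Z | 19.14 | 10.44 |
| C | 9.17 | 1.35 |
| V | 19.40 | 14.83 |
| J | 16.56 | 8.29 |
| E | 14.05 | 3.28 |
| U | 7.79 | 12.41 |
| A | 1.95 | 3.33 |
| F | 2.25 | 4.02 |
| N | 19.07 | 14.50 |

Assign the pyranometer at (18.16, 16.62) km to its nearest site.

Squared distances to each site:
R: 404.959; T: 0.305; Z: 39.153; C: 313.993; V: 4.742; J: 71.949; E: 194.848; U: 125.261; A: 439.388; F: 411.888; N: 5.323.
Minimum at T.

T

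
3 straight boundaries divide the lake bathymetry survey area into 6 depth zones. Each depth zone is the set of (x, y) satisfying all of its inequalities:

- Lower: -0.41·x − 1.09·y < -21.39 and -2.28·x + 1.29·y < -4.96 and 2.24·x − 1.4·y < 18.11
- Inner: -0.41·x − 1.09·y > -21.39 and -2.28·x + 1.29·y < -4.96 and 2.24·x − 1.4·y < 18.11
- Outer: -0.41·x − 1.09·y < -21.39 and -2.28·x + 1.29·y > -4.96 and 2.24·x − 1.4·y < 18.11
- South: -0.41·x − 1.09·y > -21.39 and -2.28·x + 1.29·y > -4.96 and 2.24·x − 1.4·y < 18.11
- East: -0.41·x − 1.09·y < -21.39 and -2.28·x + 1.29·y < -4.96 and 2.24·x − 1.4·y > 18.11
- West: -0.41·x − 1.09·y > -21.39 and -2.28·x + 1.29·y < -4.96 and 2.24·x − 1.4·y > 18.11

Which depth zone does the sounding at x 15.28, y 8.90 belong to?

-0.41·15.28 − 1.09·8.90 = -15.966, which is > -21.39
-2.28·15.28 + 1.29·8.90 = -23.357, which is < -4.96
2.24·15.28 − 1.4·8.90 = 21.767, which is > 18.11
This sign pattern matches West.

West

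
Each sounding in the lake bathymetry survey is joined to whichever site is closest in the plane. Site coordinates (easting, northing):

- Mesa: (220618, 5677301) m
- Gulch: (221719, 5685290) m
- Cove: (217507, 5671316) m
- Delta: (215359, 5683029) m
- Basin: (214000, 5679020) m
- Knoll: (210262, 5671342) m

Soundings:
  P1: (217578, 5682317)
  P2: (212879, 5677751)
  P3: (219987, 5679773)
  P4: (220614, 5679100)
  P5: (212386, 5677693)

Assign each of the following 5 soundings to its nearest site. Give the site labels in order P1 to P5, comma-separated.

Delta, Basin, Mesa, Mesa, Basin

P1 → Delta (d²=5430905.00)
P2 → Basin (d²=2867002.00)
P3 → Mesa (d²=6508945.00)
P4 → Mesa (d²=3236417.00)
P5 → Basin (d²=4365925.00)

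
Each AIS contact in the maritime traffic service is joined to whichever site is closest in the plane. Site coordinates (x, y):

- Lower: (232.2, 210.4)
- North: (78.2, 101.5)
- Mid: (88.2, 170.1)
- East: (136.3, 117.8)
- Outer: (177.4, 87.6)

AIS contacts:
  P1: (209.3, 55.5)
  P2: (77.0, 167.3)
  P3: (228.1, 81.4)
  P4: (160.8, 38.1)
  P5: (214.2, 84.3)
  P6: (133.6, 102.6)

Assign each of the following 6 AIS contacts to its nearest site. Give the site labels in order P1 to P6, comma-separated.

P1 → Outer (d²=2048.02)
P2 → Mid (d²=133.28)
P3 → Outer (d²=2608.93)
P4 → Outer (d²=2725.81)
P5 → Outer (d²=1365.13)
P6 → East (d²=238.33)

Outer, Mid, Outer, Outer, Outer, East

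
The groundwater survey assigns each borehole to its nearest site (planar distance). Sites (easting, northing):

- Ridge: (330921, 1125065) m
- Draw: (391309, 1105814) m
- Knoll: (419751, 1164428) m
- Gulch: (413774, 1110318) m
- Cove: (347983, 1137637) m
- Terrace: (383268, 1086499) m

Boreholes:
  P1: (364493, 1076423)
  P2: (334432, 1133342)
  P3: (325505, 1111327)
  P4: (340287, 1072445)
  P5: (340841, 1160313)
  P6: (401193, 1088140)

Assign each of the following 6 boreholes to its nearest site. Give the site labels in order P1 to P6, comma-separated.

P1 → Terrace (d²=454026401.00)
P2 → Ridge (d²=80835850.00)
P3 → Ridge (d²=218065700.00)
P4 → Terrace (d²=2044881277.00)
P5 → Cove (d²=565209140.00)
P6 → Terrace (d²=323998506.00)

Terrace, Ridge, Ridge, Terrace, Cove, Terrace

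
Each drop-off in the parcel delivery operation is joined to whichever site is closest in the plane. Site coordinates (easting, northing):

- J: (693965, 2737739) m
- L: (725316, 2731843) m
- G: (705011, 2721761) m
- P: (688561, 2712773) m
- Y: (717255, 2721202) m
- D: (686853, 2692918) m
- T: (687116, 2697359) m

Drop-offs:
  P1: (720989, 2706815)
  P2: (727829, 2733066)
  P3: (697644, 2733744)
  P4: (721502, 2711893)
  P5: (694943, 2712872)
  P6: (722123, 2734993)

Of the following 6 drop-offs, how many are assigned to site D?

P1 → Y
P2 → L
P3 → J
P4 → Y
P5 → P
P6 → L
0 of the 6 go to D.

0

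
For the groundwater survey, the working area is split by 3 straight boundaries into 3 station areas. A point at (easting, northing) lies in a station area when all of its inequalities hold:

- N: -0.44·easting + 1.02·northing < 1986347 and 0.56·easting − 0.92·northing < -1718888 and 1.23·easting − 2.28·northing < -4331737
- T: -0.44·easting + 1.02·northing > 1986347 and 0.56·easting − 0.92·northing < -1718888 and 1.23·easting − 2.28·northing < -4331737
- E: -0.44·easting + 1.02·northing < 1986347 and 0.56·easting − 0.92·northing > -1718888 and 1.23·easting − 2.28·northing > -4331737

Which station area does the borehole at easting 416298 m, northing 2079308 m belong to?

-0.44·416298 + 1.02·2079308 = 1937723.040, which is < 1986347
0.56·416298 − 0.92·2079308 = -1679836.480, which is > -1718888
1.23·416298 − 2.28·2079308 = -4228775.700, which is > -4331737
This sign pattern matches E.

E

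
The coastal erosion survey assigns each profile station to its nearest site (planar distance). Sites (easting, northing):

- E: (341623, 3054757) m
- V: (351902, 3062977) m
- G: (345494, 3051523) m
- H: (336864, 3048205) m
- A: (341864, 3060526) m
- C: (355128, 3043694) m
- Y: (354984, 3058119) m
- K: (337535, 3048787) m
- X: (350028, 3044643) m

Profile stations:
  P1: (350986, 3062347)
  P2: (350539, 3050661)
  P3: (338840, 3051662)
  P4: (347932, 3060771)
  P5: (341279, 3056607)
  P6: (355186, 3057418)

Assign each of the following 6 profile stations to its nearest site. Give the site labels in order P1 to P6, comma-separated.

P1 → V (d²=1235956.00)
P2 → G (d²=26195069.00)
P3 → K (d²=9968650.00)
P4 → V (d²=20627336.00)
P5 → E (d²=3540836.00)
P6 → Y (d²=532205.00)

V, G, K, V, E, Y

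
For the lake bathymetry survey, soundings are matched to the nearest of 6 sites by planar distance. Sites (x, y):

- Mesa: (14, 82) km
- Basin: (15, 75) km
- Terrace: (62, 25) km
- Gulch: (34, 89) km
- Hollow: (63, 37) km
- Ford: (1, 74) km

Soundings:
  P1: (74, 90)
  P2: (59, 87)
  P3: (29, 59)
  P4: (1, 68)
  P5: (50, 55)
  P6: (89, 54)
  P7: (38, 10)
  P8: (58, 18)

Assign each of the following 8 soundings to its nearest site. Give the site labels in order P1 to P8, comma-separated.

P1 → Gulch (d²=1601.00)
P2 → Gulch (d²=629.00)
P3 → Basin (d²=452.00)
P4 → Ford (d²=36.00)
P5 → Hollow (d²=493.00)
P6 → Hollow (d²=965.00)
P7 → Terrace (d²=801.00)
P8 → Terrace (d²=65.00)

Gulch, Gulch, Basin, Ford, Hollow, Hollow, Terrace, Terrace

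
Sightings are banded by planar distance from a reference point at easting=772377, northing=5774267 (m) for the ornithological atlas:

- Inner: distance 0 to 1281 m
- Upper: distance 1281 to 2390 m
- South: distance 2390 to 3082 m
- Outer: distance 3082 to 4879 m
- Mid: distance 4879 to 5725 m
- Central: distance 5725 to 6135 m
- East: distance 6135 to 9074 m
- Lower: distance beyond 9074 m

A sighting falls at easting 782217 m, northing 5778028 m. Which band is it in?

Lower

Distance = √((782217−772377)² + (5778028−5774267)²) = √(96825600.000 + 14145121.000) = 10534.264 m.
9074 ≤ 10534.264 < ∞ → Lower.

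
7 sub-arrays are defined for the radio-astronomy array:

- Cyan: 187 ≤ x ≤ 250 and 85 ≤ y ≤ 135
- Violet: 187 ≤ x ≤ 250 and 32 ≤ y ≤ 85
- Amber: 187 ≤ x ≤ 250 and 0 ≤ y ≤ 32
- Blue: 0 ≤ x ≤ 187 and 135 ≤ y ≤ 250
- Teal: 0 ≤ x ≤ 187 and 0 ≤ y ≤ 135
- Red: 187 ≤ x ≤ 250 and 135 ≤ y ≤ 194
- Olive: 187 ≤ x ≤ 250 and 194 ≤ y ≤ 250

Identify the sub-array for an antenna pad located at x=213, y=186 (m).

The point has x = 213 and y = 186.
Only Red satisfies 187 ≤ x ≤ 250 and 135 ≤ y ≤ 194.

Red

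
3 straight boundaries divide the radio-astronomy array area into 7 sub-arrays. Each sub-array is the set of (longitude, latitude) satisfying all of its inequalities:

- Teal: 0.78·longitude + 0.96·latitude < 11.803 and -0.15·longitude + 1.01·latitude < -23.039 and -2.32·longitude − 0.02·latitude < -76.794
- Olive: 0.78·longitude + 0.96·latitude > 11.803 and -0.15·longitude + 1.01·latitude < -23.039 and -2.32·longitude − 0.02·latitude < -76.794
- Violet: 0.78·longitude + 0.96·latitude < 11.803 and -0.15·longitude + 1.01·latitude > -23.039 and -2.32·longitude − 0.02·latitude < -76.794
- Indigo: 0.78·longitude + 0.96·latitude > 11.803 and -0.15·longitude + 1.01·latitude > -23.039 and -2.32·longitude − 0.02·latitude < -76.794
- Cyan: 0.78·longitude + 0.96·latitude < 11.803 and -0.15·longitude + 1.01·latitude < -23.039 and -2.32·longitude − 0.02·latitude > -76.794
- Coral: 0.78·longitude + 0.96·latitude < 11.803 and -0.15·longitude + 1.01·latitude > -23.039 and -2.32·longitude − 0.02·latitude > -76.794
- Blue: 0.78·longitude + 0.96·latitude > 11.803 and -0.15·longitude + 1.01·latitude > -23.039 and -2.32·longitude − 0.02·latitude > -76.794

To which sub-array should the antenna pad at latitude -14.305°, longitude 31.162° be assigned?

0.78·31.162 + 0.96·-14.305 = 10.574, which is < 11.803
-0.15·31.162 + 1.01·-14.305 = -19.122, which is > -23.039
-2.32·31.162 − 0.02·-14.305 = -72.010, which is > -76.794
This sign pattern matches Coral.

Coral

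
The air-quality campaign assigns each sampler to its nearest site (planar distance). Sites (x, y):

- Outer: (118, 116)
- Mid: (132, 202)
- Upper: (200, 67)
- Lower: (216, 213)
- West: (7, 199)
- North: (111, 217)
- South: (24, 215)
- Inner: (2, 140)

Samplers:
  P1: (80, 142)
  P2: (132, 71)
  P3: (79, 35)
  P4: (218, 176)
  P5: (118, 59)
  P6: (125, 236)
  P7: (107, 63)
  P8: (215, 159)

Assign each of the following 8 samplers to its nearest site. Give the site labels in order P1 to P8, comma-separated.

Outer, Outer, Outer, Lower, Outer, North, Outer, Lower

P1 → Outer (d²=2120.00)
P2 → Outer (d²=2221.00)
P3 → Outer (d²=8082.00)
P4 → Lower (d²=1373.00)
P5 → Outer (d²=3249.00)
P6 → North (d²=557.00)
P7 → Outer (d²=2930.00)
P8 → Lower (d²=2917.00)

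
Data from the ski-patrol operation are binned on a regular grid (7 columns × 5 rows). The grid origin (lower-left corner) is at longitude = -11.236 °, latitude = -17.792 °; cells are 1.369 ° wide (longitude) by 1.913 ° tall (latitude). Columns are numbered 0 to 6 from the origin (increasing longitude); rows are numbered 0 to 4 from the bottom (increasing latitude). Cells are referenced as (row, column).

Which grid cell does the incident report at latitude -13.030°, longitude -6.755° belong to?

(2, 3)

Column index: ⌊(-6.755 − -11.236) / 1.369⌋ = ⌊3.273⌋ = 3
Row offset from origin: ⌊(-13.030 − -17.792) / 1.913⌋ = ⌊2.489⌋ = 2 → row 2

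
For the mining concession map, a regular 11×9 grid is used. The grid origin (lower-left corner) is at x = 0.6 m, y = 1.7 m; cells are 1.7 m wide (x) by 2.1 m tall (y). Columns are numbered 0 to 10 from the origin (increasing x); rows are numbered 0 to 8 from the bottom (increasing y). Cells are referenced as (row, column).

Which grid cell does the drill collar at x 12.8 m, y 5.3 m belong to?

(1, 7)

Column index: ⌊(12.8 − 0.6) / 1.7⌋ = ⌊7.176⌋ = 7
Row offset from origin: ⌊(5.3 − 1.7) / 2.1⌋ = ⌊1.714⌋ = 1 → row 1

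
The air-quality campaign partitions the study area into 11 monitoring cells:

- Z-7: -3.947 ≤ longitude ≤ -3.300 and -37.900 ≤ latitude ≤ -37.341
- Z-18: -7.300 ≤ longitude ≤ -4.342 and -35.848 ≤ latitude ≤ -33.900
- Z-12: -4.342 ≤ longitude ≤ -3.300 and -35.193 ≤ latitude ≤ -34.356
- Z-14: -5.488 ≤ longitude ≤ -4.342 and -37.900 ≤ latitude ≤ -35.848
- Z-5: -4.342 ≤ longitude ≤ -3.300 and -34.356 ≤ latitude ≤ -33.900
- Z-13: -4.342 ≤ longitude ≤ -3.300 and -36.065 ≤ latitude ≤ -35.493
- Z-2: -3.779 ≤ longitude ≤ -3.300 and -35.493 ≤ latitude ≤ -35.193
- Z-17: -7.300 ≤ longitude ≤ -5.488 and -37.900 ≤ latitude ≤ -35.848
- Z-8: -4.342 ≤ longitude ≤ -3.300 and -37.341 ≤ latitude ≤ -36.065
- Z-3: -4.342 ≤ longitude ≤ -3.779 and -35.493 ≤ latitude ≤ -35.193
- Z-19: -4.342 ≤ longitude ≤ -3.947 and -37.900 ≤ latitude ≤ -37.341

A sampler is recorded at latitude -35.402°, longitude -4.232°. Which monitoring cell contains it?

The point has longitude = -4.232 and latitude = -35.402.
Only Z-3 satisfies -4.342 ≤ longitude ≤ -3.779 and -35.493 ≤ latitude ≤ -35.193.

Z-3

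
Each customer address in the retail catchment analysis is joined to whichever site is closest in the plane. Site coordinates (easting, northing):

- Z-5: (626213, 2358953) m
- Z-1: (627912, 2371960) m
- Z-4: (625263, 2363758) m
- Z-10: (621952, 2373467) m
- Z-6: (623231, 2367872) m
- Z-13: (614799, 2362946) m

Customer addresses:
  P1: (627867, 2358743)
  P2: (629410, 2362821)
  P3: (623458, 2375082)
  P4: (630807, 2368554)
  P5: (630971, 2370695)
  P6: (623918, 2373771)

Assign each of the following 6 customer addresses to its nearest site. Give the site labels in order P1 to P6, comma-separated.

Z-5, Z-4, Z-10, Z-1, Z-1, Z-10

P1 → Z-5 (d²=2779816.00)
P2 → Z-4 (d²=18075578.00)
P3 → Z-10 (d²=4876261.00)
P4 → Z-1 (d²=19981861.00)
P5 → Z-1 (d²=10957706.00)
P6 → Z-10 (d²=3957572.00)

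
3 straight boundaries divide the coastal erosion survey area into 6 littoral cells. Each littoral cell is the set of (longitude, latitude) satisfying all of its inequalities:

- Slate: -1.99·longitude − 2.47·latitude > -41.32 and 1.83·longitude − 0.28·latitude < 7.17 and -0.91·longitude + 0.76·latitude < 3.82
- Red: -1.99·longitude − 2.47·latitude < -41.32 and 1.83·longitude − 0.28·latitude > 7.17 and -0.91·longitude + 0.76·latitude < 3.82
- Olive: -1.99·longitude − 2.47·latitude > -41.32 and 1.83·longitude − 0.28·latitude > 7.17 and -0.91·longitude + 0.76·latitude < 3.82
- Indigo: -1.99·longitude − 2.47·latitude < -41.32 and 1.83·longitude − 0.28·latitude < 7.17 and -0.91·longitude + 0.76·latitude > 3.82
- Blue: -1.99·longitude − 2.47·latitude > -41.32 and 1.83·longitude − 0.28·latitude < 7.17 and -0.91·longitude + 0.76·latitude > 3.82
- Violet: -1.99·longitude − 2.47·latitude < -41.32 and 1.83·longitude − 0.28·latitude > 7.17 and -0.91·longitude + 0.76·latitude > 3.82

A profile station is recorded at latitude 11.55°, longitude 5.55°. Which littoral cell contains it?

Slate

-1.99·5.55 − 2.47·11.55 = -39.573, which is > -41.32
1.83·5.55 − 0.28·11.55 = 6.922, which is < 7.17
-0.91·5.55 + 0.76·11.55 = 3.728, which is < 3.82
This sign pattern matches Slate.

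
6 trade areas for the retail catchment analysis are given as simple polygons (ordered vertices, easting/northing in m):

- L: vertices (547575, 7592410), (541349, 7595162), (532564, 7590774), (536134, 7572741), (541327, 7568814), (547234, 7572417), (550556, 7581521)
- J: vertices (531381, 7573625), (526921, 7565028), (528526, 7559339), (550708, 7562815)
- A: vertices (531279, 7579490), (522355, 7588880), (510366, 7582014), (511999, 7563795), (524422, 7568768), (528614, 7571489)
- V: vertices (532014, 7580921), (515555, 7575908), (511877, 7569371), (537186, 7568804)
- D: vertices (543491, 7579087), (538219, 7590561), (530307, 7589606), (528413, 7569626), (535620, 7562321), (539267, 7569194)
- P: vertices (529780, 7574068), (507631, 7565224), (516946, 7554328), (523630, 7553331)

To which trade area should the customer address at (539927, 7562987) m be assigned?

J

Cast a ray rightward from (539927, 7562987). For each polygon, the edges (by vertex number in listed order) whose endpoints lie on opposite sides of northing = 7562987, where each meets that height, and whether that is right or left of the point:
L: no edge straddles that height → 0 crossings.
J: 2–3 at easting≈527496.8 (left), 4–1 at easting≈550400.5 (right) → 1 crossing.
A: no edge straddles that height → 0 crossings.
V: no edge straddles that height → 0 crossings.
D: 4–5 at easting≈534962.9 (left), 5–6 at easting≈535973.4 (left) → 0 crossings.
P: 2–3 at easting≈509543.4 (left), 4–1 at easting≈526493.7 (left) → 0 crossings.
Only J has an odd count, so the point is inside J.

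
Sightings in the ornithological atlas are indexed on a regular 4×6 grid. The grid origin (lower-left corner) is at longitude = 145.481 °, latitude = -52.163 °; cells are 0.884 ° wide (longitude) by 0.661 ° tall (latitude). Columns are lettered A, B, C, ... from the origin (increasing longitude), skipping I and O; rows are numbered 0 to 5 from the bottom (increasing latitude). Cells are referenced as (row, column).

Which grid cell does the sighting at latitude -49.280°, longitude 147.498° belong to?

Column index: ⌊(147.498 − 145.481) / 0.884⌋ = ⌊2.282⌋ = 2 → column C
Row offset from origin: ⌊(-49.280 − -52.163) / 0.661⌋ = ⌊4.362⌋ = 4 → row 4

(4, C)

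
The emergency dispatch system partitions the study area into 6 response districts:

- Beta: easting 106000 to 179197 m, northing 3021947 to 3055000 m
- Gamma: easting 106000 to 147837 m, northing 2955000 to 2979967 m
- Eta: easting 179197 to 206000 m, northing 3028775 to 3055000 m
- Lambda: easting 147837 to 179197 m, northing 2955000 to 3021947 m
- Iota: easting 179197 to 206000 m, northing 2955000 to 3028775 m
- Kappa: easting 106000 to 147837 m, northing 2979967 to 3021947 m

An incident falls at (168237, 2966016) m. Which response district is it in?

Lambda

The point has easting = 168237 and northing = 2966016.
Only Lambda satisfies 147837 ≤ easting ≤ 179197 and 2955000 ≤ northing ≤ 3021947.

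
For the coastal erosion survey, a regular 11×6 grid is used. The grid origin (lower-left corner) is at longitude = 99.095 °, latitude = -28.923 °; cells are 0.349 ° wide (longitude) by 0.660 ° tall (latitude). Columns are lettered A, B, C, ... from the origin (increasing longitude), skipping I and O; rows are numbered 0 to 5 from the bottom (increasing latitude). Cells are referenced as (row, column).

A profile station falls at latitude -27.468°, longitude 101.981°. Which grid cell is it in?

Column index: ⌊(101.981 − 99.095) / 0.349⌋ = ⌊8.269⌋ = 8 → column J
Row offset from origin: ⌊(-27.468 − -28.923) / 0.660⌋ = ⌊2.205⌋ = 2 → row 2

(2, J)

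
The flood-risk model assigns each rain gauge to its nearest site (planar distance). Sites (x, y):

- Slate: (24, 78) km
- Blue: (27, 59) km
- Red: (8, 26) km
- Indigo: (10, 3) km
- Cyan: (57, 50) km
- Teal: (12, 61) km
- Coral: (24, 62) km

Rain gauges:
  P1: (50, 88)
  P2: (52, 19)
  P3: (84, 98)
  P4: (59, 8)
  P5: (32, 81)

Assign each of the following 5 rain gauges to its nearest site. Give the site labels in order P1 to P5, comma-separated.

P1 → Slate (d²=776.00)
P2 → Cyan (d²=986.00)
P3 → Cyan (d²=3033.00)
P4 → Cyan (d²=1768.00)
P5 → Slate (d²=73.00)

Slate, Cyan, Cyan, Cyan, Slate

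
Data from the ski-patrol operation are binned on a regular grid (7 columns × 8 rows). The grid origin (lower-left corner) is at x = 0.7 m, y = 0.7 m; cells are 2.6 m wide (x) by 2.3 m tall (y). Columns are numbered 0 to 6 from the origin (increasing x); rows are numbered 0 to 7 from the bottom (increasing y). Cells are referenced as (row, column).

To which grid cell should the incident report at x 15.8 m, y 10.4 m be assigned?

Column index: ⌊(15.8 − 0.7) / 2.6⌋ = ⌊5.808⌋ = 5
Row offset from origin: ⌊(10.4 − 0.7) / 2.3⌋ = ⌊4.217⌋ = 4 → row 4

(4, 5)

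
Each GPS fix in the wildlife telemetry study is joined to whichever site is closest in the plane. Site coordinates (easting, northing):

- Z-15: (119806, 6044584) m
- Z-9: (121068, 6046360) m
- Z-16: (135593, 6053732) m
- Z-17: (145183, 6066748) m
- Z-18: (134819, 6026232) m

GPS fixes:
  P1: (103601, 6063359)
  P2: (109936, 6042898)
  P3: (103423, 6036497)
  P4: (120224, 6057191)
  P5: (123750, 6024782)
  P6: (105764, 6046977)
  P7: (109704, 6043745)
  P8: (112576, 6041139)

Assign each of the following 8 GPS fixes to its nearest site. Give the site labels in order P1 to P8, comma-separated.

Z-9, Z-15, Z-15, Z-9, Z-18, Z-15, Z-15, Z-15

P1 → Z-9 (d²=594062090.00)
P2 → Z-15 (d²=100259496.00)
P3 → Z-15 (d²=333802258.00)
P4 → Z-9 (d²=118022897.00)
P5 → Z-18 (d²=124625261.00)
P6 → Z-15 (d²=202904213.00)
P7 → Z-15 (d²=102754325.00)
P8 → Z-15 (d²=64140925.00)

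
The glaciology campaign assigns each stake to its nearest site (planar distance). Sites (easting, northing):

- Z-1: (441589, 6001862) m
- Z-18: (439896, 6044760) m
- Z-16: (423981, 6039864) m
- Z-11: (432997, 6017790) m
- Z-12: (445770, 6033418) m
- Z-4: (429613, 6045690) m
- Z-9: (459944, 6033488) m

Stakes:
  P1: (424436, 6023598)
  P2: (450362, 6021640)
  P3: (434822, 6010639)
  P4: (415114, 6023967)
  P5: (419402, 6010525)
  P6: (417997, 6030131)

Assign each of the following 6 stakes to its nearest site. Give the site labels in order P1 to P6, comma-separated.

P1 → Z-11 (d²=107023585.00)
P2 → Z-12 (d²=159807748.00)
P3 → Z-11 (d²=54467426.00)
P4 → Z-16 (d²=331338298.00)
P5 → Z-11 (d²=237604250.00)
P6 → Z-16 (d²=130539545.00)

Z-11, Z-12, Z-11, Z-16, Z-11, Z-16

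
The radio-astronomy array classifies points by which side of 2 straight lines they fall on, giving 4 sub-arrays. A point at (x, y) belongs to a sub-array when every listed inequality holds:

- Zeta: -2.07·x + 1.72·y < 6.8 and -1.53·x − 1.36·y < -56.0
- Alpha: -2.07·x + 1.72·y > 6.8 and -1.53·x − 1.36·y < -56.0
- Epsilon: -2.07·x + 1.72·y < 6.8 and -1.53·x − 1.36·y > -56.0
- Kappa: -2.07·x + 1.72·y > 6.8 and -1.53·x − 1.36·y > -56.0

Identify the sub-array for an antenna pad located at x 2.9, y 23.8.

-2.07·2.9 + 1.72·23.8 = 34.933, which is > 6.8
-1.53·2.9 − 1.36·23.8 = -36.805, which is > -56.0
This sign pattern matches Kappa.

Kappa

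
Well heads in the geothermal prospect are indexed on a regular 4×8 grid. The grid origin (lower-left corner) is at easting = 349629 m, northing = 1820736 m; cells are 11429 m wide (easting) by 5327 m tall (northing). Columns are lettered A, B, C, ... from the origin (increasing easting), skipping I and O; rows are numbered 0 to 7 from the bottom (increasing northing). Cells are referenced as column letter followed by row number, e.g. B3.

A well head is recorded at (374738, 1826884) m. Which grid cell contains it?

C1

Column index: ⌊(374738 − 349629) / 11429⌋ = ⌊2.197⌋ = 2 → column C
Row offset from origin: ⌊(1826884 − 1820736) / 5327⌋ = ⌊1.154⌋ = 1 → row 1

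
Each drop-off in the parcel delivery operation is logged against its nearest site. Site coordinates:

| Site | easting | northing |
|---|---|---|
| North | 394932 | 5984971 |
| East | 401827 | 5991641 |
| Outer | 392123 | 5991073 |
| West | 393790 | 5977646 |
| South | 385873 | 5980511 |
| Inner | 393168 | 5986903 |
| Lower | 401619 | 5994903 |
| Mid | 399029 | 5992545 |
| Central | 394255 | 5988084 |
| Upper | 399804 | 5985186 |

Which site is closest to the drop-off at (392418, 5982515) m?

North

Squared distances to each site:
North: 12352132.000; East: 171813157.000; Outer: 73326389.000; West: 25589545.000; South: 46853041.000; Inner: 19817044.000; Lower: 238120945.000; Mid: 144306221.000; Central: 34388330.000; Upper: 61687237.000.
Minimum at North.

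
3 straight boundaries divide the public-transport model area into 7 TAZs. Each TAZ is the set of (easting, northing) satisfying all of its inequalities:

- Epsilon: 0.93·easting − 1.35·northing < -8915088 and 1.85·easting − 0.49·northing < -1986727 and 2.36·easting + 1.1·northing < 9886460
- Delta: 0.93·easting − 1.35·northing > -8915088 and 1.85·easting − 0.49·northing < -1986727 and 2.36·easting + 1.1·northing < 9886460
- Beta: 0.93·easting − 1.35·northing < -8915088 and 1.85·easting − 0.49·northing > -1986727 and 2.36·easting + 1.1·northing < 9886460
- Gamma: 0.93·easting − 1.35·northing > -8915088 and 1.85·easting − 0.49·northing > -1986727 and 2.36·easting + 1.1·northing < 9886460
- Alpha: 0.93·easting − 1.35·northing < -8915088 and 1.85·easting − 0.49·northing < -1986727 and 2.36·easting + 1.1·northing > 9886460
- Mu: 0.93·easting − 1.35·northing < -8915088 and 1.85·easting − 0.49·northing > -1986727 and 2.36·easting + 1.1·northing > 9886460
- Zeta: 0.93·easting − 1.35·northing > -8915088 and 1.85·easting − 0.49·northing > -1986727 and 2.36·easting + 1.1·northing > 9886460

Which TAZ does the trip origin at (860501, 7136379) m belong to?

Gamma

0.93·860501 − 1.35·7136379 = -8833845.720, which is > -8915088
1.85·860501 − 0.49·7136379 = -1904898.860, which is > -1986727
2.36·860501 + 1.1·7136379 = 9880799.260, which is < 9886460
This sign pattern matches Gamma.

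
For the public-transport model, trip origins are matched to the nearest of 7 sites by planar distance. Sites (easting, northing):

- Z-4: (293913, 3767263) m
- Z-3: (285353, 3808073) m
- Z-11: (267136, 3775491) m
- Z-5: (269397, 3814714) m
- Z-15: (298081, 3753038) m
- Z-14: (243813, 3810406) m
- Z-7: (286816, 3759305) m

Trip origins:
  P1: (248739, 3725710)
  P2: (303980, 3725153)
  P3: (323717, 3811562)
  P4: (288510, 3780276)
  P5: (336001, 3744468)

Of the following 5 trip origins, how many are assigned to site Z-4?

1

P1 → Z-7
P2 → Z-15
P3 → Z-3
P4 → Z-4
P5 → Z-15
1 of the 5 goes to Z-4.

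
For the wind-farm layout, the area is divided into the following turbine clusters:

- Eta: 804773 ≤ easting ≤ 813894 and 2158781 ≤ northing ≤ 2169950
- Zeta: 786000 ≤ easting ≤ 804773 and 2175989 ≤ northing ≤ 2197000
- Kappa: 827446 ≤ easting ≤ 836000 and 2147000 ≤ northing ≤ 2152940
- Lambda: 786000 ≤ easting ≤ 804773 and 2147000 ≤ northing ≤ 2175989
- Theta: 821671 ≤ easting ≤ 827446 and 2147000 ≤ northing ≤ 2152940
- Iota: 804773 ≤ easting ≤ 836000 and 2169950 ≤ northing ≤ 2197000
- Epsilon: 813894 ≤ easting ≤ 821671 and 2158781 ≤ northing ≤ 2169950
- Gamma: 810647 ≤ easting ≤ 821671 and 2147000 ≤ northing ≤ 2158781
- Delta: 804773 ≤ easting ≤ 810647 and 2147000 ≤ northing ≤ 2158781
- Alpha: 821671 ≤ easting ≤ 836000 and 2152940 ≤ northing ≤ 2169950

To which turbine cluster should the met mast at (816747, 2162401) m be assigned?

The point has easting = 816747 and northing = 2162401.
Only Epsilon satisfies 813894 ≤ easting ≤ 821671 and 2158781 ≤ northing ≤ 2169950.

Epsilon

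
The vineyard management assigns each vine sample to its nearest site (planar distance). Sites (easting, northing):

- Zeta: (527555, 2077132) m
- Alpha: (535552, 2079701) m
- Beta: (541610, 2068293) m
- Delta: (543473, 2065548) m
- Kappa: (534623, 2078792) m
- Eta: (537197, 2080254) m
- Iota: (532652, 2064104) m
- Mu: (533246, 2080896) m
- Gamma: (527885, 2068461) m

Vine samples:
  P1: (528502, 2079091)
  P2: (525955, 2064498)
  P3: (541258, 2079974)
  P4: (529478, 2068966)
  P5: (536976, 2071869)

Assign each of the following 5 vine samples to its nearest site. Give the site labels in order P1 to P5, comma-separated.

Zeta, Gamma, Eta, Gamma, Beta

P1 → Zeta (d²=4734490.00)
P2 → Gamma (d²=19430269.00)
P3 → Eta (d²=16570121.00)
P4 → Gamma (d²=2792674.00)
P5 → Beta (d²=34261732.00)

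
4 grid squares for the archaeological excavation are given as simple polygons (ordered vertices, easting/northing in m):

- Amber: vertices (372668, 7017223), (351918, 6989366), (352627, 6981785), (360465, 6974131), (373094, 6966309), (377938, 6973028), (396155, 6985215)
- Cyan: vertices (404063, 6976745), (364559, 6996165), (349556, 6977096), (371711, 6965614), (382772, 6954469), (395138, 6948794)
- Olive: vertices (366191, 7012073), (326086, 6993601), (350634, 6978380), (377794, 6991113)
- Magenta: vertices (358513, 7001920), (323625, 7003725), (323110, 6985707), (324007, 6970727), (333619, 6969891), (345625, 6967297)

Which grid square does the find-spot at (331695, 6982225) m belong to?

Cast a ray rightward from (331695, 6982225). For each polygon, the edges (by vertex number in listed order) whose endpoints lie on opposite sides of northing = 6982225, where each meets that height, and whether that is right or left of the point:
Amber: 2–3 at easting≈352585.8 (right), 6–7 at easting≈391685.6 (right) → 2 crossings.
Cyan: 1–2 at easting≈392915.6 (right), 2–3 at easting≈353591.4 (right) → 2 crossings.
Olive: 2–3 at easting≈344432.9 (right), 3–4 at easting≈358835.5 (right) → 2 crossings.
Magenta: 3–4 at easting≈323318.5 (left), 6–1 at easting≈351181.8 (right) → 1 crossing.
Only Magenta has an odd count, so the point is inside Magenta.

Magenta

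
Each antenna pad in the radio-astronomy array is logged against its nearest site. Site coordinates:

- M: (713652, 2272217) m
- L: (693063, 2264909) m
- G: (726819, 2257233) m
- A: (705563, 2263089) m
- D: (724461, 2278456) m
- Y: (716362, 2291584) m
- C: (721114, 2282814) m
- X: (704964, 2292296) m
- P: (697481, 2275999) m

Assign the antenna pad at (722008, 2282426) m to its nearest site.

C

Squared distances to each site:
M: 174046417.000; L: 1144658314.000; G: 657832970.000; A: 644357594.000; D: 21778109.000; Y: 115746280.000; C: 949780.000; X: 387914836.000; P: 642880058.000.
Minimum at C.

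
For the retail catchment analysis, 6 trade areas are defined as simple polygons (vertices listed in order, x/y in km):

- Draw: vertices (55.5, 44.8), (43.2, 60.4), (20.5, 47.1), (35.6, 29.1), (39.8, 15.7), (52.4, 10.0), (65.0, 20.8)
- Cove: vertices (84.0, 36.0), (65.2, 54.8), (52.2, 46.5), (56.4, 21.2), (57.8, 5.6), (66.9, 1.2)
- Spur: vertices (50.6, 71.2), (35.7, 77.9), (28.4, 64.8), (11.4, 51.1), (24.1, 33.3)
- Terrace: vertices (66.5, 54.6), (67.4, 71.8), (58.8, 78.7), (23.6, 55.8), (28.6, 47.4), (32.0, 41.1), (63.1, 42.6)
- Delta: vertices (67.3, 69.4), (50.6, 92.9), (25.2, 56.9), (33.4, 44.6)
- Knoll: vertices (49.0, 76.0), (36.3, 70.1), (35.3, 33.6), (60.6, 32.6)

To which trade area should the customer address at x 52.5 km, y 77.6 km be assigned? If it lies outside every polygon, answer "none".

Delta

Cast a ray rightward from (52.5, 77.6). For each polygon, the edges (by vertex number in listed order) whose endpoints lie on opposite sides of y = 77.6, where each meets that height, and whether that is right or left of the point:
Draw: no edge straddles that height → 0 crossings.
Cove: no edge straddles that height → 0 crossings.
Spur: 1–2 at x≈36.37 (left), 2–3 at x≈35.53 (left) → 0 crossings.
Terrace: 2–3 at x≈60.17 (right), 3–4 at x≈57.11 (right) → 2 crossings.
Delta: 1–2 at x≈61.47 (right), 2–3 at x≈39.80 (left) → 1 crossing.
Knoll: no edge straddles that height → 0 crossings.
Only Delta has an odd count, so the point is inside Delta.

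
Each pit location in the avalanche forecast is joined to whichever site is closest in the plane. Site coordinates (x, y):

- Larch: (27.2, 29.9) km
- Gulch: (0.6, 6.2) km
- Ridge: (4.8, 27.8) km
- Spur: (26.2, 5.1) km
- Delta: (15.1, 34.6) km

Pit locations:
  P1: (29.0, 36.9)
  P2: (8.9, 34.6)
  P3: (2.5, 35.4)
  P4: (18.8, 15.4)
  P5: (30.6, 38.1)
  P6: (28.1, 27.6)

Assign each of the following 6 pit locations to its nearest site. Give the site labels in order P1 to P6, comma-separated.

P1 → Larch (d²=52.24)
P2 → Delta (d²=38.44)
P3 → Ridge (d²=63.05)
P4 → Spur (d²=160.85)
P5 → Larch (d²=78.80)
P6 → Larch (d²=6.10)

Larch, Delta, Ridge, Spur, Larch, Larch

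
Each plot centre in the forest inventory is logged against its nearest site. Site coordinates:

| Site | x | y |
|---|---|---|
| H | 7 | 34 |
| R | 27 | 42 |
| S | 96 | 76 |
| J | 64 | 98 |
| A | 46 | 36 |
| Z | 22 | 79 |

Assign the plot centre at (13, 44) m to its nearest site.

Squared distances to each site:
H: 136.000; R: 200.000; S: 7913.000; J: 5517.000; A: 1153.000; Z: 1306.000.
Minimum at H.

H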